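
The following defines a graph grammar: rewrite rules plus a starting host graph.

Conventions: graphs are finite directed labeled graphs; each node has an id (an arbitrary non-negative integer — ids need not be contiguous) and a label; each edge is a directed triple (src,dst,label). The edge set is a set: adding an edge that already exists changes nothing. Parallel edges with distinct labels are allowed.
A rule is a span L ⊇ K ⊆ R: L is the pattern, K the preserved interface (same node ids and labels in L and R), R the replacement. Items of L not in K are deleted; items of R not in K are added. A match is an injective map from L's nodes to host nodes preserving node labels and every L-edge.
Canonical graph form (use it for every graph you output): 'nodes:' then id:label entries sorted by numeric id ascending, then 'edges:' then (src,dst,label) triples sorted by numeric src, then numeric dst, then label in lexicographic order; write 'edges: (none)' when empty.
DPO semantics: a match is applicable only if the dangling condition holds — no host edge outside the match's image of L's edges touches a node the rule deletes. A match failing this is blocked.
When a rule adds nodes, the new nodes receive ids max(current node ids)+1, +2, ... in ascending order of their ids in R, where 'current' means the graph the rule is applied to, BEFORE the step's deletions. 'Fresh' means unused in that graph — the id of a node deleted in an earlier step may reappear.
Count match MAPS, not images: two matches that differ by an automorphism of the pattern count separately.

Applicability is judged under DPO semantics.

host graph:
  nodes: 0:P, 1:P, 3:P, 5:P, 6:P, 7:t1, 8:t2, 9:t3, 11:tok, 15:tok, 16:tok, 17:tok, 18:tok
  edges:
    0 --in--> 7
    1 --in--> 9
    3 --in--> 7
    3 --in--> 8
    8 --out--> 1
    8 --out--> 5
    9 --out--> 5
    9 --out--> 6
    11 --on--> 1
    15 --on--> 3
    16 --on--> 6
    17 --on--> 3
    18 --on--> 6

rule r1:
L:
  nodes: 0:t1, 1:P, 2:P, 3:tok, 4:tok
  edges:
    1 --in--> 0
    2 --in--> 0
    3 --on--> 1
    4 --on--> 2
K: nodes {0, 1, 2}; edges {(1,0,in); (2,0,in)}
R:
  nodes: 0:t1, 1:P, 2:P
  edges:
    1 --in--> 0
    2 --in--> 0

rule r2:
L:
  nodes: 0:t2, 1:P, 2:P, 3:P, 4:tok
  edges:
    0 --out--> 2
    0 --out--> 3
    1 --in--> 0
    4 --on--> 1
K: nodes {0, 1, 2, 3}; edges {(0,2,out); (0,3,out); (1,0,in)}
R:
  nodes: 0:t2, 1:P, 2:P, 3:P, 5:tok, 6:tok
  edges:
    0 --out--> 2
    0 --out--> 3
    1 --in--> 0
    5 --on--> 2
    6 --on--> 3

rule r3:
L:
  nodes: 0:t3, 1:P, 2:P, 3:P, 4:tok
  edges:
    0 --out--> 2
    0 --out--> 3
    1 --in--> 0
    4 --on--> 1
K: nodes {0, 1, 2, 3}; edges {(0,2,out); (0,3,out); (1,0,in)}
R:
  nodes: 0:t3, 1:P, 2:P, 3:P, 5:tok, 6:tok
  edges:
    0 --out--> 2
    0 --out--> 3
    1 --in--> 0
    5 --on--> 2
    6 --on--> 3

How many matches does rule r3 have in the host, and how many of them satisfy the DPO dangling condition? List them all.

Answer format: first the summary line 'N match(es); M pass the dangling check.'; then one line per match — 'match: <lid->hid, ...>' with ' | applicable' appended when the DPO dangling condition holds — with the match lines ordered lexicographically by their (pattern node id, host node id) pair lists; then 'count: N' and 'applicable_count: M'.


2 match(es); 2 pass the dangling check.
match: 0->9, 1->1, 2->5, 3->6, 4->11 | applicable
match: 0->9, 1->1, 2->6, 3->5, 4->11 | applicable
count: 2
applicable_count: 2


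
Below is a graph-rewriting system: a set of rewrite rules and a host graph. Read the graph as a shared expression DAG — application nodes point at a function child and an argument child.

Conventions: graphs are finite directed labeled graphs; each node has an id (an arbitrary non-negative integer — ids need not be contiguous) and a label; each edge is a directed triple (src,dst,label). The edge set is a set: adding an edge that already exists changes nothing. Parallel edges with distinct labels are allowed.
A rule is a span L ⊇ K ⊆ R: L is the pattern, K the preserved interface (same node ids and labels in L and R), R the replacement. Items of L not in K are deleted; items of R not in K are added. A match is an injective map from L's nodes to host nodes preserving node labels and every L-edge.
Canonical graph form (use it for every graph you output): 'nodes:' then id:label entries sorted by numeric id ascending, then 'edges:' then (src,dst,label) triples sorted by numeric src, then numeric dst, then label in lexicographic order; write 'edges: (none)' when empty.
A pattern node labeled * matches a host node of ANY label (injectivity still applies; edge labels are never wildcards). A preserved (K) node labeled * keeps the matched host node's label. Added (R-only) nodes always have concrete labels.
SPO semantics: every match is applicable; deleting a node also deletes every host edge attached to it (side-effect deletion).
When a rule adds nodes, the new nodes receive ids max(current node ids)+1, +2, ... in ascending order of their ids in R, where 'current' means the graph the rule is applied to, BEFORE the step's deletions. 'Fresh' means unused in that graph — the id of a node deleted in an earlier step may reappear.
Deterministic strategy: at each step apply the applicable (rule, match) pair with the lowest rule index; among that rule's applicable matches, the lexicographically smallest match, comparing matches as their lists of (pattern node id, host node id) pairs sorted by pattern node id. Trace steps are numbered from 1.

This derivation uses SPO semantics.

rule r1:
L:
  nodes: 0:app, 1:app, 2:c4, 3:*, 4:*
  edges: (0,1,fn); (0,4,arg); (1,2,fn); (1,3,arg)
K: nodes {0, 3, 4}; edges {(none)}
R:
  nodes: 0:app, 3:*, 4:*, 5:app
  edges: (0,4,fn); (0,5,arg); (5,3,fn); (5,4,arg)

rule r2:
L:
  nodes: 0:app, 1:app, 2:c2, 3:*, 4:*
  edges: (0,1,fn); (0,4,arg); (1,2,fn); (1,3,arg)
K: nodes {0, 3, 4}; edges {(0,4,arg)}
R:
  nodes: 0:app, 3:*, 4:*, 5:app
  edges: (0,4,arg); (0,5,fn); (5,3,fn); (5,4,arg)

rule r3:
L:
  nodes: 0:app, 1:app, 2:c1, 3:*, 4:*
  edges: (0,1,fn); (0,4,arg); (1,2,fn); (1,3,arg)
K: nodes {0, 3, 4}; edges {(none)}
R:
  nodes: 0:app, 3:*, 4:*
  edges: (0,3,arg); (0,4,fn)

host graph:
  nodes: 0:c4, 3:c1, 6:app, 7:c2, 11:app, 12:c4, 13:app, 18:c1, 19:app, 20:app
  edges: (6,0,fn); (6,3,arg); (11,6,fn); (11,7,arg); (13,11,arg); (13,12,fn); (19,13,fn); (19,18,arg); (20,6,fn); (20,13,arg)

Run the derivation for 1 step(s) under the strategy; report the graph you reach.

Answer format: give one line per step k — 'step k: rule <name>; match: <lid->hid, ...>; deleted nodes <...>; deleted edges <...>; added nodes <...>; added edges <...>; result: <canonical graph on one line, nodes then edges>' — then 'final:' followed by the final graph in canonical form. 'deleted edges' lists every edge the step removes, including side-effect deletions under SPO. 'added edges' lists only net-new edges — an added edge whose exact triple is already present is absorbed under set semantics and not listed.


step 1: rule r1; match: 0->11, 1->6, 2->0, 3->3, 4->7; deleted nodes 0, 6; deleted edges (6,0,fn); (6,3,arg); (11,6,fn); (11,7,arg); (20,6,fn); added nodes 21; added edges (11,7,fn); (11,21,arg); (21,3,fn); (21,7,arg); result: nodes: 3:c1, 7:c2, 11:app, 12:c4, 13:app, 18:c1, 19:app, 20:app, 21:app edges: (11,7,fn); (11,21,arg); (13,11,arg); (13,12,fn); (19,13,fn); (19,18,arg); (20,13,arg); (21,3,fn); (21,7,arg)
final:
nodes: 3:c1, 7:c2, 11:app, 12:c4, 13:app, 18:c1, 19:app, 20:app, 21:app
edges: (11,7,fn); (11,21,arg); (13,11,arg); (13,12,fn); (19,13,fn); (19,18,arg); (20,13,arg); (21,3,fn); (21,7,arg)


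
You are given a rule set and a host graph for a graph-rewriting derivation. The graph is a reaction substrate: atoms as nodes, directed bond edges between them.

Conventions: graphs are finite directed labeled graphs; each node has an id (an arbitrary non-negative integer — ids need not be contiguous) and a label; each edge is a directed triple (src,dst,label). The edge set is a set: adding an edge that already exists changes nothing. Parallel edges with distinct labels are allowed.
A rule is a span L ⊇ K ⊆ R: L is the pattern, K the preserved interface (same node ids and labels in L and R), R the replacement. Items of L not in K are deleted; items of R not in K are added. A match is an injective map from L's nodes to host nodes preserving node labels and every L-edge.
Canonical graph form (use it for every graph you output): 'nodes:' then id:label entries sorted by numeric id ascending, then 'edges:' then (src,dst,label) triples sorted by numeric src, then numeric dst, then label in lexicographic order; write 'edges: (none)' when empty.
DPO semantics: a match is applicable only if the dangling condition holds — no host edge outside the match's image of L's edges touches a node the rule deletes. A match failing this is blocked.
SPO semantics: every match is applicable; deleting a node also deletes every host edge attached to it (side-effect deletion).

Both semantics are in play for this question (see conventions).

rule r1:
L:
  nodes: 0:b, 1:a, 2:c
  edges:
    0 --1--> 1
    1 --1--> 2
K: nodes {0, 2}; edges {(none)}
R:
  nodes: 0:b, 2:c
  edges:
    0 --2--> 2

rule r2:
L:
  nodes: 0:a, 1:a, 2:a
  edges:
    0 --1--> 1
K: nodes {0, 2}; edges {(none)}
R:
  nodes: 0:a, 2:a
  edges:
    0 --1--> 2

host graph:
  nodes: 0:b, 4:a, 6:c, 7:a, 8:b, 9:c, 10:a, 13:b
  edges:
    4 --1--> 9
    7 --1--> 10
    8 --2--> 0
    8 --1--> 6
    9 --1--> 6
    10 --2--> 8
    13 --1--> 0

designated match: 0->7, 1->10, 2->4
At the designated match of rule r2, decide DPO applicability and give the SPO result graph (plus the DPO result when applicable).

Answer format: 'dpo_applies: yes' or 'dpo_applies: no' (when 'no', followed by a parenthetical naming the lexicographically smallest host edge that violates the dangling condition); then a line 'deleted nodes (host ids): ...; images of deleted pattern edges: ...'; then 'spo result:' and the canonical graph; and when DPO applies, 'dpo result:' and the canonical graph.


dpo_applies: no
(the rule deletes node 10, which keeps host edge (10,8,2) outside the match image — the dangling condition fails, DPO blocks; SPO proceeds and side-deletes such edges)
deleted nodes (host ids): 10; images of deleted pattern edges: (7,10,1)
spo result:
nodes: 0:b, 4:a, 6:c, 7:a, 8:b, 9:c, 13:b
edges: (4,9,1); (7,4,1); (8,0,2); (8,6,1); (9,6,1); (13,0,1)


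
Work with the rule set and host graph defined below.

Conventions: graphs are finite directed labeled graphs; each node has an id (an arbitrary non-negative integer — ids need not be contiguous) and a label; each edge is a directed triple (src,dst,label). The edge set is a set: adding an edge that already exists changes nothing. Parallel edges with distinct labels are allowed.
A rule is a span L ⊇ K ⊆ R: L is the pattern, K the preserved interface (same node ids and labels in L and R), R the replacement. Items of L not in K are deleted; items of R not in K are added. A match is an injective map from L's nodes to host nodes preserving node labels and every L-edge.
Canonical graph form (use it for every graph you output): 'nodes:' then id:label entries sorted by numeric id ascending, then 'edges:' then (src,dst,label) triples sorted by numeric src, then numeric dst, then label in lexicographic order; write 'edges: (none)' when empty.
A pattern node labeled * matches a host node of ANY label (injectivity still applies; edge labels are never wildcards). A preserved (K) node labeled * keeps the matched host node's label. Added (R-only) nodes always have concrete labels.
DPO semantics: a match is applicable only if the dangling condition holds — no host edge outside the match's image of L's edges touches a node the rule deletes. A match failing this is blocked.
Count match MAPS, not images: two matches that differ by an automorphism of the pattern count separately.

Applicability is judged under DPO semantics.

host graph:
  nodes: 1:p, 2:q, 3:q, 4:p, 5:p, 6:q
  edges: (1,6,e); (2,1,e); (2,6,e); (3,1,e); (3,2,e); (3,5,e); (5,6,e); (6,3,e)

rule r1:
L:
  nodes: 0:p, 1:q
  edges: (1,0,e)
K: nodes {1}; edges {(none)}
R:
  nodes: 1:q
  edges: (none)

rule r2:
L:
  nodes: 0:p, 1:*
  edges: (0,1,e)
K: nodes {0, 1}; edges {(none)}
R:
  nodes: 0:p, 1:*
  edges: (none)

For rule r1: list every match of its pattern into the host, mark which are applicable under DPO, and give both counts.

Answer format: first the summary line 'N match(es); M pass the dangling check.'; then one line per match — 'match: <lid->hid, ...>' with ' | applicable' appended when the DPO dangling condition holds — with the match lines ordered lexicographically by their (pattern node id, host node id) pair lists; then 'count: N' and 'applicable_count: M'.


3 match(es); 0 pass the dangling check.
match: 0->1, 1->2
match: 0->1, 1->3
match: 0->5, 1->3
count: 3
applicable_count: 0


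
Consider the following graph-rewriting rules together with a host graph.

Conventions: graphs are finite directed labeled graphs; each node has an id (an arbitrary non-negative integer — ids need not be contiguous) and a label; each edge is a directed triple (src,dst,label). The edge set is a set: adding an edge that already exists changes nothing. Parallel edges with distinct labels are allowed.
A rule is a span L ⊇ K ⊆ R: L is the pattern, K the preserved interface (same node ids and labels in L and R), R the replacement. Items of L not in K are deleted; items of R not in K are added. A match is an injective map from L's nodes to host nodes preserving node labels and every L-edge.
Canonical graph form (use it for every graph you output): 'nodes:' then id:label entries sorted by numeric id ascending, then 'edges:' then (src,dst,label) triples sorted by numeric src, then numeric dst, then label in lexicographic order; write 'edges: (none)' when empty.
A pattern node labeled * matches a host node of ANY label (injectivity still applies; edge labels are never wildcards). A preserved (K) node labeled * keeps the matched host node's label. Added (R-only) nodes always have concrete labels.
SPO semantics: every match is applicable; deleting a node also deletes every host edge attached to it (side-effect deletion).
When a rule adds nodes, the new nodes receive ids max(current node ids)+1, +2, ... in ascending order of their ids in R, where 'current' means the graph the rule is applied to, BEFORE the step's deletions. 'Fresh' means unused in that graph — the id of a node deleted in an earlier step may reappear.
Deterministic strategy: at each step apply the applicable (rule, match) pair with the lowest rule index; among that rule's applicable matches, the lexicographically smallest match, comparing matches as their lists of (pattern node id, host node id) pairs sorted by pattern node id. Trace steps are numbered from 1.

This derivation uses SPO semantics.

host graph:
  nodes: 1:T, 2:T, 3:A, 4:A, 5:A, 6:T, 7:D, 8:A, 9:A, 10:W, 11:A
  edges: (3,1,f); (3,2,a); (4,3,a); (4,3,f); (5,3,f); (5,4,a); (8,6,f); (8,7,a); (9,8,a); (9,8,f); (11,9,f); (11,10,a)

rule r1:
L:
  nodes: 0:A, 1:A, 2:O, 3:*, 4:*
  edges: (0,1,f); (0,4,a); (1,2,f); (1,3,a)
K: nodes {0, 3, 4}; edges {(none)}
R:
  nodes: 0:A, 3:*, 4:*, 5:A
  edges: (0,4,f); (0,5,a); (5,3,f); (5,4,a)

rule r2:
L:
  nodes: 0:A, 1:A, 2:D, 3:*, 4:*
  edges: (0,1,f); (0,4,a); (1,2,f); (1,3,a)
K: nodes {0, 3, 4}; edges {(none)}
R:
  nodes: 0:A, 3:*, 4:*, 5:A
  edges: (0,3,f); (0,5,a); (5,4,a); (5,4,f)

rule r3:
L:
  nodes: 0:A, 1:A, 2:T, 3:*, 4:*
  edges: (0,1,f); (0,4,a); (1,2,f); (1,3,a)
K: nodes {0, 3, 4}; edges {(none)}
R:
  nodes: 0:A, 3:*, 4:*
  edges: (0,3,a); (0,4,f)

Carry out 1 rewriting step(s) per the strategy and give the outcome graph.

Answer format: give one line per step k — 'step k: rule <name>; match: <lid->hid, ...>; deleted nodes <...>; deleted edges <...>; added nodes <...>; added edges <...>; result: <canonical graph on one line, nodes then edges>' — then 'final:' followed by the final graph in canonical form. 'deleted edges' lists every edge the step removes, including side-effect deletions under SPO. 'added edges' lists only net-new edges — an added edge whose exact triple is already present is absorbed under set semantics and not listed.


step 1: rule r3; match: 0->5, 1->3, 2->1, 3->2, 4->4; deleted nodes 1, 3; deleted edges (3,1,f); (3,2,a); (4,3,a); (4,3,f); (5,3,f); (5,4,a); added nodes (none); added edges (5,2,a); (5,4,f); result: nodes: 2:T, 4:A, 5:A, 6:T, 7:D, 8:A, 9:A, 10:W, 11:A edges: (5,2,a); (5,4,f); (8,6,f); (8,7,a); (9,8,a); (9,8,f); (11,9,f); (11,10,a)
final:
nodes: 2:T, 4:A, 5:A, 6:T, 7:D, 8:A, 9:A, 10:W, 11:A
edges: (5,2,a); (5,4,f); (8,6,f); (8,7,a); (9,8,a); (9,8,f); (11,9,f); (11,10,a)


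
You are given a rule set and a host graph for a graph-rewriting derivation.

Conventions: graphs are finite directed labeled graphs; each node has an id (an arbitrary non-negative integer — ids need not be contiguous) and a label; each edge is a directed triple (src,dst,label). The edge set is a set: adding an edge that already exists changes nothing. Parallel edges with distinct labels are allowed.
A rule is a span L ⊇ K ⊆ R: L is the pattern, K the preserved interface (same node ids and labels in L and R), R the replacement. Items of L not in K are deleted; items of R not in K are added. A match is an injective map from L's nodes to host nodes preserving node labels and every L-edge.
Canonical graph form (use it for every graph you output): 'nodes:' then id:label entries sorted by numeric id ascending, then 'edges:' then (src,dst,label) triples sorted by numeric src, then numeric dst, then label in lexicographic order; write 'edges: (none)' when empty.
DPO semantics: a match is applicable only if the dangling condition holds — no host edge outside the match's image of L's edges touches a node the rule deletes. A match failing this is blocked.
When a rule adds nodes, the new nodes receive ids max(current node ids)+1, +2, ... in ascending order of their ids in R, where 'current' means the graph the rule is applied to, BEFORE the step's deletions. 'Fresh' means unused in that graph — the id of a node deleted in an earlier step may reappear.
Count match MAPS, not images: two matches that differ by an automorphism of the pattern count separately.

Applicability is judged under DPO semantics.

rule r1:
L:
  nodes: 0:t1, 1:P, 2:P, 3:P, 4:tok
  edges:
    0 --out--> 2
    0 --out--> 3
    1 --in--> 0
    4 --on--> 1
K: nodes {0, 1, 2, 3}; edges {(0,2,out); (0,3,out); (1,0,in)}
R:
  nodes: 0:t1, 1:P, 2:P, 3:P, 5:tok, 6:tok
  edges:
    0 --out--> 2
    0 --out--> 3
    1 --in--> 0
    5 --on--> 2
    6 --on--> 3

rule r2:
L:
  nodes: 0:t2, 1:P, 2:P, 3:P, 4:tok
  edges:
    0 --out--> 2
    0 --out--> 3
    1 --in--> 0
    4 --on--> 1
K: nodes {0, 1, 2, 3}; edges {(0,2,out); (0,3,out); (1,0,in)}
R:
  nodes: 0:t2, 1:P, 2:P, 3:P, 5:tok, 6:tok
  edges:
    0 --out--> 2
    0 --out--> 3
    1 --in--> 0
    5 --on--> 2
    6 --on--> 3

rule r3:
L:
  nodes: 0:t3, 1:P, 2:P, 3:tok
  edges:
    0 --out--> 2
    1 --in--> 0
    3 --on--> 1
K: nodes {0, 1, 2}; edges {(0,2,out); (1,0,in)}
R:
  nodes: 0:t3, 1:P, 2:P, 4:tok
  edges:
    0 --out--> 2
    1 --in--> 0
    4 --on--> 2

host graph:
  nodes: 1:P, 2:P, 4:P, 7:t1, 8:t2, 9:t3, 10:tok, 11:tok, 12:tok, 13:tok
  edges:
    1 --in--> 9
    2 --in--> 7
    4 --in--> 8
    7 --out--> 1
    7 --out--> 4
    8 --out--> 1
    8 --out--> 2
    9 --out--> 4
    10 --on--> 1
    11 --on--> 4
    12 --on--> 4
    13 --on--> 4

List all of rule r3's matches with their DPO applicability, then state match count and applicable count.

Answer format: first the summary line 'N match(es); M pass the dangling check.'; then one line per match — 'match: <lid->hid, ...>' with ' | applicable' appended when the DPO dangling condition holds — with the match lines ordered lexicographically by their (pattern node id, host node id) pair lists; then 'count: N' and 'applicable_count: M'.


1 match(es); 1 pass the dangling check.
match: 0->9, 1->1, 2->4, 3->10 | applicable
count: 1
applicable_count: 1


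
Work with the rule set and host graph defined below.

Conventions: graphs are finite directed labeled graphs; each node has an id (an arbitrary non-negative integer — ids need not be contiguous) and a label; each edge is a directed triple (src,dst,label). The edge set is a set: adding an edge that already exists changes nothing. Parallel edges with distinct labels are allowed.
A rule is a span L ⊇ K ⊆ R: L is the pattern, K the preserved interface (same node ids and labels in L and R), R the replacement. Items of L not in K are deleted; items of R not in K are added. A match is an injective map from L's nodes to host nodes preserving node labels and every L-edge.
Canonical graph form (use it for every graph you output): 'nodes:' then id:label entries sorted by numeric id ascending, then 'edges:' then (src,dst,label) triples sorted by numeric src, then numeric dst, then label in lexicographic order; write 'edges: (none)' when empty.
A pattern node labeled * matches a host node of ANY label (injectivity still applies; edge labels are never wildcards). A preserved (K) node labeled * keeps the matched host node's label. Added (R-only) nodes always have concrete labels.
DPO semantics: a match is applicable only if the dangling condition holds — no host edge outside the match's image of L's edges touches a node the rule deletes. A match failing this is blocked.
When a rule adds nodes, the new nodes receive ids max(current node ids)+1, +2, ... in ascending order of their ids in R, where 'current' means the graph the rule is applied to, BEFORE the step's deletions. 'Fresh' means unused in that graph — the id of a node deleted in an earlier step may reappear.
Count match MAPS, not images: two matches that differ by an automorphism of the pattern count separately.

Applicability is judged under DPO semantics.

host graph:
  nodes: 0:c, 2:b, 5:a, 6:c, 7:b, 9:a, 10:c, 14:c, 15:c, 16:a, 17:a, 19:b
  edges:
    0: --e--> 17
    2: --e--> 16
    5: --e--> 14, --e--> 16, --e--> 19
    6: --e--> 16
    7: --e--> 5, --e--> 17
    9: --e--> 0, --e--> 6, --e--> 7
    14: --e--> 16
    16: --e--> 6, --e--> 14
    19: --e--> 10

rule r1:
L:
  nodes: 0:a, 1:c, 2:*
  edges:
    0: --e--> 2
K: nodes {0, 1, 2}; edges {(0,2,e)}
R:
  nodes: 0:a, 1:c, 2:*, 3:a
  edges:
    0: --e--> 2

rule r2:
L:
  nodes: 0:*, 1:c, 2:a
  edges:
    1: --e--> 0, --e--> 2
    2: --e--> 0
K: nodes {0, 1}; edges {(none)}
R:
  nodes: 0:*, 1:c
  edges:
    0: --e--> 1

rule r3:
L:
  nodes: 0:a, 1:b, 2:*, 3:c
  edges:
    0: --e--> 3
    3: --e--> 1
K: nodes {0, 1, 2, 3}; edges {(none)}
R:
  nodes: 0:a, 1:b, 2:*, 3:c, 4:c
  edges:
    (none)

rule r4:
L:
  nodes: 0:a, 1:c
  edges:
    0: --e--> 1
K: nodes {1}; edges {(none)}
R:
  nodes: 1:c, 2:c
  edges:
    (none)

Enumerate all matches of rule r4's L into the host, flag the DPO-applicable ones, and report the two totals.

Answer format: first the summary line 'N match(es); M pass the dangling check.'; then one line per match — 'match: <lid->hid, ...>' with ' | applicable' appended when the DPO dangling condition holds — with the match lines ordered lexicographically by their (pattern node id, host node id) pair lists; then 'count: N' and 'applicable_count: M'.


5 match(es); 0 pass the dangling check.
match: 0->5, 1->14
match: 0->9, 1->0
match: 0->9, 1->6
match: 0->16, 1->6
match: 0->16, 1->14
count: 5
applicable_count: 0


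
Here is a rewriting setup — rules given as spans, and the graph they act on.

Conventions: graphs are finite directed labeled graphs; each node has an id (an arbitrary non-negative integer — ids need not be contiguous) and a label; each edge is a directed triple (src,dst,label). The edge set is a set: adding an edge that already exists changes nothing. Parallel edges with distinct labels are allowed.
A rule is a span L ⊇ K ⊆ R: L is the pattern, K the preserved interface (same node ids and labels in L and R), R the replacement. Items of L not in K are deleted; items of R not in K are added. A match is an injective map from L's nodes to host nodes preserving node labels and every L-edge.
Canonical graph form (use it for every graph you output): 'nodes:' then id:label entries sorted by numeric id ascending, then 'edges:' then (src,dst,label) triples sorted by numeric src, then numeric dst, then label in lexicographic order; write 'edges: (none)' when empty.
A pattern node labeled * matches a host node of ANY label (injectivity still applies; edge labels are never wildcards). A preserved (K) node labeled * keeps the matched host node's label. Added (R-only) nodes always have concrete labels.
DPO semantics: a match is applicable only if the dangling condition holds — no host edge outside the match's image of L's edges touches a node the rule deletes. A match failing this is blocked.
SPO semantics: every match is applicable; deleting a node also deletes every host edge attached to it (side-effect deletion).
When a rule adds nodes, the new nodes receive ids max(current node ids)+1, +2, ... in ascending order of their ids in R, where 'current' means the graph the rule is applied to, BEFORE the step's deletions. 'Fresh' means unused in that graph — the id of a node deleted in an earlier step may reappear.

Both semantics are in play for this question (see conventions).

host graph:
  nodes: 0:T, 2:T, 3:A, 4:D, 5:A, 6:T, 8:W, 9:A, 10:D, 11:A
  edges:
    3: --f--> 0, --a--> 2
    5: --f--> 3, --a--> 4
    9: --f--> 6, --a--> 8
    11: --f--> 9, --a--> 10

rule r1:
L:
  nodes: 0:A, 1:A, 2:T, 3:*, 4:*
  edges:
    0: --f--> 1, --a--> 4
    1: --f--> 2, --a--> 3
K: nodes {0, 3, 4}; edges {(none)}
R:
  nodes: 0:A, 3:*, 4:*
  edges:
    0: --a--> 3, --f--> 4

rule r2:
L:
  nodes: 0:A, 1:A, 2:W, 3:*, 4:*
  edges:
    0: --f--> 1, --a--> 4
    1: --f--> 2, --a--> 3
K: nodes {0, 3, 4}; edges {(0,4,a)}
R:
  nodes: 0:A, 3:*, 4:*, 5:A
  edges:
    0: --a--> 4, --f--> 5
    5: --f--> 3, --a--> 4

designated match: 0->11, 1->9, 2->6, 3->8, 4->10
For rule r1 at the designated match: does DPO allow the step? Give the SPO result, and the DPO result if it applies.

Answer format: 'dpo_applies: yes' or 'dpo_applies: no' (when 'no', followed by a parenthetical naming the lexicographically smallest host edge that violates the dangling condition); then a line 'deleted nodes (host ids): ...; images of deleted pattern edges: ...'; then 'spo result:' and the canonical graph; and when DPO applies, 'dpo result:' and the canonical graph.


dpo_applies: yes
deleted nodes (host ids): 6, 9; images of deleted pattern edges: (9,6,f); (9,8,a); (11,9,f); (11,10,a)
spo result:
nodes: 0:T, 2:T, 3:A, 4:D, 5:A, 8:W, 10:D, 11:A
edges: (3,0,f); (3,2,a); (5,3,f); (5,4,a); (11,8,a); (11,10,f)
dpo result:
nodes: 0:T, 2:T, 3:A, 4:D, 5:A, 8:W, 10:D, 11:A
edges: (3,0,f); (3,2,a); (5,3,f); (5,4,a); (11,8,a); (11,10,f)


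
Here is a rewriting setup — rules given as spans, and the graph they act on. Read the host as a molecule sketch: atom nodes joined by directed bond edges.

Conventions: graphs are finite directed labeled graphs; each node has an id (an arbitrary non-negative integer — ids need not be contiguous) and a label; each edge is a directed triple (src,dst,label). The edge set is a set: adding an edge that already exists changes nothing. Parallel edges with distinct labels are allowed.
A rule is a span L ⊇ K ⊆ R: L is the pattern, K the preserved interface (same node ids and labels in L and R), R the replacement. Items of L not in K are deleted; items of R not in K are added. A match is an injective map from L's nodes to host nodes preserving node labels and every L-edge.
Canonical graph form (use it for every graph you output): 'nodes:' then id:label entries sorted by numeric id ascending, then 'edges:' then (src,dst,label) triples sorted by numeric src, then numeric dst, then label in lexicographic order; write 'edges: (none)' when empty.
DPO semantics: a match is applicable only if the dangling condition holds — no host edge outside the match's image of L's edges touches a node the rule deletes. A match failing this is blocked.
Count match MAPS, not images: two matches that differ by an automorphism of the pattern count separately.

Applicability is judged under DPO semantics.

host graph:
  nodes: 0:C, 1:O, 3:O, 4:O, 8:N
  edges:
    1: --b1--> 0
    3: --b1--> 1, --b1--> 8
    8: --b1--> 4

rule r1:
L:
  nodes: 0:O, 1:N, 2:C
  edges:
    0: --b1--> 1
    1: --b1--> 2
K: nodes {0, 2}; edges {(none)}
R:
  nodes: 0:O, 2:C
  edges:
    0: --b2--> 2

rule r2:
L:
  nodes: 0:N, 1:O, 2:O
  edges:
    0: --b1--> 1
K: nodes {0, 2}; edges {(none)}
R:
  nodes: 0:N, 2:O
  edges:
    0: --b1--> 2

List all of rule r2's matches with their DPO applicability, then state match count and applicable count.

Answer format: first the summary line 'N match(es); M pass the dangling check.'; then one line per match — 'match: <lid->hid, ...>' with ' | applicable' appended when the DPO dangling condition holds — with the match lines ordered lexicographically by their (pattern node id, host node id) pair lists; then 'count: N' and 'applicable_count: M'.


2 match(es); 2 pass the dangling check.
match: 0->8, 1->4, 2->1 | applicable
match: 0->8, 1->4, 2->3 | applicable
count: 2
applicable_count: 2


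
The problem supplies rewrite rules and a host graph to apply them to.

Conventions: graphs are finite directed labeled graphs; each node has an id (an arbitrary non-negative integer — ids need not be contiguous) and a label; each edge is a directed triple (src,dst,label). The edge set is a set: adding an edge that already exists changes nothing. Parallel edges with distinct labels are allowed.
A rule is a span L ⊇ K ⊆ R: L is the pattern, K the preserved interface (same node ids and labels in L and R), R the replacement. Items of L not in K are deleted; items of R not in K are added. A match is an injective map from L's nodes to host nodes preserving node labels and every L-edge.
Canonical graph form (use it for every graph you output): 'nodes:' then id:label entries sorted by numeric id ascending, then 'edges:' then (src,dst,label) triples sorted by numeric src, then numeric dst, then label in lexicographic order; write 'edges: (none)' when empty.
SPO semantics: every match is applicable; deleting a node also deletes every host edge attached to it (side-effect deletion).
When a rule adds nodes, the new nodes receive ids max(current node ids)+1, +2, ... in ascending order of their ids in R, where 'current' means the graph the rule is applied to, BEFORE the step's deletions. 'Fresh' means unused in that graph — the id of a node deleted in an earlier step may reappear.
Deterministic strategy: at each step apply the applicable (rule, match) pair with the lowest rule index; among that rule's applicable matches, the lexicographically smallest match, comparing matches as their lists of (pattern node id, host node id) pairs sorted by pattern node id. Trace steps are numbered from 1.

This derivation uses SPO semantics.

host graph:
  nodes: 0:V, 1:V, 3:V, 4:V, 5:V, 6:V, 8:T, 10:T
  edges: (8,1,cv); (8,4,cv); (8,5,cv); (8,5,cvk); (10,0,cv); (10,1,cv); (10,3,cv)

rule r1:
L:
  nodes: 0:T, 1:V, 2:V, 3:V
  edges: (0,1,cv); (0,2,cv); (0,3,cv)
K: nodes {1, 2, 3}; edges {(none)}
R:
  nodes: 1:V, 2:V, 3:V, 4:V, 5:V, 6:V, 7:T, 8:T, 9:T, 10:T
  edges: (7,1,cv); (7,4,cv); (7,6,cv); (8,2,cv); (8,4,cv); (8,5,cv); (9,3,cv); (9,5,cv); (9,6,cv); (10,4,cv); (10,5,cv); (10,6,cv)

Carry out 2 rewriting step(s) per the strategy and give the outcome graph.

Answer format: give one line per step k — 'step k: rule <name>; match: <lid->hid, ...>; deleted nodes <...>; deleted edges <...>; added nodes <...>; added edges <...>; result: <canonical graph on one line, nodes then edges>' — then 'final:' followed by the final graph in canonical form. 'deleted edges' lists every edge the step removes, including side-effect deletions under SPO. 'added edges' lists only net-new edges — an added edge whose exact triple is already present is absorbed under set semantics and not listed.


step 1: rule r1; match: 0->8, 1->1, 2->4, 3->5; deleted nodes 8; deleted edges (8,1,cv); (8,4,cv); (8,5,cv); (8,5,cvk); added nodes 11, 12, 13, 14, 15, 16, 17; added edges (14,1,cv); (14,11,cv); (14,13,cv); (15,4,cv); (15,11,cv); (15,12,cv); (16,5,cv); (16,12,cv); (16,13,cv); (17,11,cv); (17,12,cv); (17,13,cv); result: nodes: 0:V, 1:V, 3:V, 4:V, 5:V, 6:V, 10:T, 11:V, 12:V, 13:V, 14:T, 15:T, 16:T, 17:T edges: (10,0,cv); (10,1,cv); (10,3,cv); (14,1,cv); (14,11,cv); (14,13,cv); (15,4,cv); (15,11,cv); (15,12,cv); (16,5,cv); (16,12,cv); (16,13,cv); (17,11,cv); (17,12,cv); (17,13,cv)
step 2: rule r1; match: 0->10, 1->0, 2->1, 3->3; deleted nodes 10; deleted edges (10,0,cv); (10,1,cv); (10,3,cv); added nodes 18, 19, 20, 21, 22, 23, 24; added edges (21,0,cv); (21,18,cv); (21,20,cv); (22,1,cv); (22,18,cv); (22,19,cv); (23,3,cv); (23,19,cv); (23,20,cv); (24,18,cv); (24,19,cv); (24,20,cv); result: nodes: 0:V, 1:V, 3:V, 4:V, 5:V, 6:V, 11:V, 12:V, 13:V, 14:T, 15:T, 16:T, 17:T, 18:V, 19:V, 20:V, 21:T, 22:T, 23:T, 24:T edges: (14,1,cv); (14,11,cv); (14,13,cv); (15,4,cv); (15,11,cv); (15,12,cv); (16,5,cv); (16,12,cv); (16,13,cv); (17,11,cv); (17,12,cv); (17,13,cv); (21,0,cv); (21,18,cv); (21,20,cv); (22,1,cv); (22,18,cv); (22,19,cv); (23,3,cv); (23,19,cv); (23,20,cv); (24,18,cv); (24,19,cv); (24,20,cv)
final:
nodes: 0:V, 1:V, 3:V, 4:V, 5:V, 6:V, 11:V, 12:V, 13:V, 14:T, 15:T, 16:T, 17:T, 18:V, 19:V, 20:V, 21:T, 22:T, 23:T, 24:T
edges: (14,1,cv); (14,11,cv); (14,13,cv); (15,4,cv); (15,11,cv); (15,12,cv); (16,5,cv); (16,12,cv); (16,13,cv); (17,11,cv); (17,12,cv); (17,13,cv); (21,0,cv); (21,18,cv); (21,20,cv); (22,1,cv); (22,18,cv); (22,19,cv); (23,3,cv); (23,19,cv); (23,20,cv); (24,18,cv); (24,19,cv); (24,20,cv)


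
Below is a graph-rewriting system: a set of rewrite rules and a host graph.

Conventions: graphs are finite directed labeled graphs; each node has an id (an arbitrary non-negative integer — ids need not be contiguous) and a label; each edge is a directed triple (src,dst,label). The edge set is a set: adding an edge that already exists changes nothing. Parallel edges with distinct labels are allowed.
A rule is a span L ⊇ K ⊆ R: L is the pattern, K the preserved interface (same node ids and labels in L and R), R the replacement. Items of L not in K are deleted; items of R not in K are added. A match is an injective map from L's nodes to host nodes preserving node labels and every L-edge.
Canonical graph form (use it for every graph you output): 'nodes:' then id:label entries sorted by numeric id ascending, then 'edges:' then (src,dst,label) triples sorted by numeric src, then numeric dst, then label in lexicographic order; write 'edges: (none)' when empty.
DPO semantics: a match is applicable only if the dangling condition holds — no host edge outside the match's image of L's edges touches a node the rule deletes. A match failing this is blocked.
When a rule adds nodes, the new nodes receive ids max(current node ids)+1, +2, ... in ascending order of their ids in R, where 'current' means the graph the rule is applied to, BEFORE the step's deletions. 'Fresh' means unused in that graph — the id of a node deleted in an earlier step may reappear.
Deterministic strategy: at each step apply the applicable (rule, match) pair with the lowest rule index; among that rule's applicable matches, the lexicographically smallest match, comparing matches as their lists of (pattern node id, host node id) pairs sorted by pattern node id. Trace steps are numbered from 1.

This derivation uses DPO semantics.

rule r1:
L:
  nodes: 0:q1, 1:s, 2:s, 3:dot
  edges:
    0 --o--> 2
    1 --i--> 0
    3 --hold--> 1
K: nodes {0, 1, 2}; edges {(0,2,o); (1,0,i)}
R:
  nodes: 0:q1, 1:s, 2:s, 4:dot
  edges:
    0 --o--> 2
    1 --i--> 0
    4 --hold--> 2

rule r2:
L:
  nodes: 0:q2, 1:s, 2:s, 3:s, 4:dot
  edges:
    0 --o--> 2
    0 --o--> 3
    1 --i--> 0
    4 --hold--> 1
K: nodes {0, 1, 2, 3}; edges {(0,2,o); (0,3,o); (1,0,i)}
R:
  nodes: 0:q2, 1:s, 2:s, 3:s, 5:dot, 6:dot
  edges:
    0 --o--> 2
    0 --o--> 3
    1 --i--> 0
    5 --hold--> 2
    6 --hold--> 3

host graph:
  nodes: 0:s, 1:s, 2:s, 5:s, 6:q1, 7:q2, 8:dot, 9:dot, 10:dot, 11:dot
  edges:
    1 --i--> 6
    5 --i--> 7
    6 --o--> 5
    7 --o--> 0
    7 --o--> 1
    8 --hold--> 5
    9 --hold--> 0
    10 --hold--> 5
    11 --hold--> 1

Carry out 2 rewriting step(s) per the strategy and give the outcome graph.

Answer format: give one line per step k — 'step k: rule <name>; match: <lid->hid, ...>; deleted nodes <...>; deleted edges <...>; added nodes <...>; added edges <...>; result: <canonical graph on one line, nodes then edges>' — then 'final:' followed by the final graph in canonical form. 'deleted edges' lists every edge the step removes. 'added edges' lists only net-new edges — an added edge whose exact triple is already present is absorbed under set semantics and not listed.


step 1: rule r1; match: 0->6, 1->1, 2->5, 3->11; deleted nodes 11; deleted edges (11,1,hold); added nodes 12; added edges (12,5,hold); result: nodes: 0:s, 1:s, 2:s, 5:s, 6:q1, 7:q2, 8:dot, 9:dot, 10:dot, 12:dot edges: (1,6,i); (5,7,i); (6,5,o); (7,0,o); (7,1,o); (8,5,hold); (9,0,hold); (10,5,hold); (12,5,hold)
step 2: rule r2; match: 0->7, 1->5, 2->0, 3->1, 4->8; deleted nodes 8; deleted edges (8,5,hold); added nodes 13, 14; added edges (13,0,hold); (14,1,hold); result: nodes: 0:s, 1:s, 2:s, 5:s, 6:q1, 7:q2, 9:dot, 10:dot, 12:dot, 13:dot, 14:dot edges: (1,6,i); (5,7,i); (6,5,o); (7,0,o); (7,1,o); (9,0,hold); (10,5,hold); (12,5,hold); (13,0,hold); (14,1,hold)
final:
nodes: 0:s, 1:s, 2:s, 5:s, 6:q1, 7:q2, 9:dot, 10:dot, 12:dot, 13:dot, 14:dot
edges: (1,6,i); (5,7,i); (6,5,o); (7,0,o); (7,1,o); (9,0,hold); (10,5,hold); (12,5,hold); (13,0,hold); (14,1,hold)


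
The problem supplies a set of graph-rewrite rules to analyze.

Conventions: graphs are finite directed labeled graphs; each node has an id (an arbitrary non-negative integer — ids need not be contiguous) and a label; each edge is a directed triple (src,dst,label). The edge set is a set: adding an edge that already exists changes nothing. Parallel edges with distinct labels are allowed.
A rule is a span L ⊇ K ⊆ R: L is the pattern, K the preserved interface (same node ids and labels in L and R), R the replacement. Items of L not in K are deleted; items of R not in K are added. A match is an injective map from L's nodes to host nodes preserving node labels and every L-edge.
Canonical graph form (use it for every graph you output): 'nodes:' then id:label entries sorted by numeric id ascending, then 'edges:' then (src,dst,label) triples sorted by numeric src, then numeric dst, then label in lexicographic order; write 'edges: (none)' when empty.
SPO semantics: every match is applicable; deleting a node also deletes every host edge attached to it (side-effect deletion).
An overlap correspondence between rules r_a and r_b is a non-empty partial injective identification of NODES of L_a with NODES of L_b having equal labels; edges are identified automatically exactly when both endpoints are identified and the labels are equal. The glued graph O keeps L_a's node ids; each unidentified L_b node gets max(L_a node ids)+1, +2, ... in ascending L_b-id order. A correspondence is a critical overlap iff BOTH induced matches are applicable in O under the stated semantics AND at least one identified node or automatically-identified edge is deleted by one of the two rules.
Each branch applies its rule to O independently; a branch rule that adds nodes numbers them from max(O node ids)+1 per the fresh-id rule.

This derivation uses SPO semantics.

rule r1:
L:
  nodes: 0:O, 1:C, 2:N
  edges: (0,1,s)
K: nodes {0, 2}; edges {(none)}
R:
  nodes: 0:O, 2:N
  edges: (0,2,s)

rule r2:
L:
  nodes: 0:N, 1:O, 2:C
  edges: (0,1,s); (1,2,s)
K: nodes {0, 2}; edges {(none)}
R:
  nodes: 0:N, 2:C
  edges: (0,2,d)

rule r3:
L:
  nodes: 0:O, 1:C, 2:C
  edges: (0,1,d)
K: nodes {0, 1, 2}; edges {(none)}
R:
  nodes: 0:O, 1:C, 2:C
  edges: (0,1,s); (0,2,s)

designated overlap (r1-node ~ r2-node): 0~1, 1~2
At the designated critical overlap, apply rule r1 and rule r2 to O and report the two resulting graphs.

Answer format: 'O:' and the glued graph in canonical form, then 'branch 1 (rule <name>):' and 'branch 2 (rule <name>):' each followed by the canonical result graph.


O:
nodes: 0:O, 1:C, 2:N, 3:N
edges: (0,1,s); (3,0,s)
branch 1 (rule r1):
nodes: 0:O, 2:N, 3:N
edges: (0,2,s); (3,0,s)
branch 2 (rule r2):
nodes: 1:C, 2:N, 3:N
edges: (3,1,d)
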